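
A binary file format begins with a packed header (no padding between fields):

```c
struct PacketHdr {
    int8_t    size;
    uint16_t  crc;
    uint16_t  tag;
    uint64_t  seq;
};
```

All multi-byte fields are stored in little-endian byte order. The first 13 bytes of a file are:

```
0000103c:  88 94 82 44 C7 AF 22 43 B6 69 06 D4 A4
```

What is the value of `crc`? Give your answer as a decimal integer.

`crc` follows `size` (1 byte), so it starts at byte offset 1 and occupies 2 bytes.
Bytes at offsets 1..2: 94 82.
In little-endian order the low byte comes first in memory.
Reassemble most-significant byte first: 82 94 → 0x8294.
0x8294 = 33428.

33428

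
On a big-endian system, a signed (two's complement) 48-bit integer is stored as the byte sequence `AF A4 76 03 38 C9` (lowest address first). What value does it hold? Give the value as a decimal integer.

Big-endian: lowest address holds the most-significant byte.
The bytes are already most-significant first: 0xAFA4760338C9.
Top bit is set, so as a signed 48-bit value this is 0xAFA4760338C9 − 2^48 = -88354087290679.

-88354087290679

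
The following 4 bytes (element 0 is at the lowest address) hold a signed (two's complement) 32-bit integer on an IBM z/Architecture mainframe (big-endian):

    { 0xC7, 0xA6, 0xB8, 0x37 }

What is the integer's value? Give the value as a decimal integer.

Big-endian stores the most-significant byte at the lowest address.
The bytes are already most-significant first: 0xC7A6B837.
Top bit is set, so as a signed 32-bit value this is 0xC7A6B837 − 2^32 = -945375177.

-945375177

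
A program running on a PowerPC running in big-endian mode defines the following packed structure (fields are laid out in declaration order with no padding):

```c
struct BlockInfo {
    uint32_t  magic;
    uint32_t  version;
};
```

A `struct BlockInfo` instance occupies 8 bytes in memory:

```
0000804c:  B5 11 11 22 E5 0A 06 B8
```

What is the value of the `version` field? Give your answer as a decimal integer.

`version` follows `magic` (4 bytes), so it starts at byte offset 4 and occupies 4 bytes.
Bytes at offsets 4..7: E5 0A 06 B8.
Big-endian stores the most-significant byte at the lowest address.
The bytes are already most-significant first: 0xE50A06B8.
0xE50A06B8 = 3842639544.

3842639544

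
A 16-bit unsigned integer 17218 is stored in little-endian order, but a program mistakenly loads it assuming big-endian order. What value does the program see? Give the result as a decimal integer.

16963

17218 in 16-bit hexadecimal is 0x4342.
Stored little-endian, the bytes at ascending addresses are 42 43.
Read back as big-endian, the last byte is least significant, giving 0x4243.
0x4243 = 16963.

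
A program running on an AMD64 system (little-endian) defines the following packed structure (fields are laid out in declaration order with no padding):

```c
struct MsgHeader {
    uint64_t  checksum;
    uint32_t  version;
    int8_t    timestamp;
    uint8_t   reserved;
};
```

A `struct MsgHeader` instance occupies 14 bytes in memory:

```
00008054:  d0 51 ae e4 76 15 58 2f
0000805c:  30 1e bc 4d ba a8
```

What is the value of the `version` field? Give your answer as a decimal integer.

1304174128

`version` follows `checksum` (8 bytes), so it starts at byte offset 8 and occupies 4 bytes.
Bytes at offsets 8..11: 30 1E BC 4D.
In little-endian order the low byte comes first in memory.
Reassemble most-significant byte first: 4D BC 1E 30 → 0x4DBC1E30.
0x4DBC1E30 = 1304174128.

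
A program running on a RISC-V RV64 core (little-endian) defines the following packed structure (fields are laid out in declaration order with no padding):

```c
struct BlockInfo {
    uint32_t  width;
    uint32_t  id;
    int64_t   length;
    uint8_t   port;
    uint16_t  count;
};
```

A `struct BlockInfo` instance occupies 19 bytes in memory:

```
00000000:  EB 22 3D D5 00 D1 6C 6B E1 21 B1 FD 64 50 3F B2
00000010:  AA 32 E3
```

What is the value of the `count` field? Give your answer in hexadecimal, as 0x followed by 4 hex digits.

`count` follows `width` (4 B), `id` (4 B), `length` (8 B), `port` (1 B), so it starts at offset 4 + 4 + 8 + 1 = 17 and occupies 2 bytes.
Bytes at offsets 17..18: 32 E3.
In little-endian order the low byte comes first in memory.
Reassemble most-significant byte first: E3 32 → 0xE332.

0xE332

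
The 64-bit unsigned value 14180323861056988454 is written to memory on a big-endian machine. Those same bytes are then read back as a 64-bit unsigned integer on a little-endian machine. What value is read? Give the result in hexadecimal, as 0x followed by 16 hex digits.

14180323861056988454 in 64-bit hexadecimal is 0xC4CAA16BCA4C2526.
Stored big-endian, the bytes at ascending addresses are C4 CA A1 6B CA 4C 25 26.
Read back as little-endian, the first byte is least significant, giving 0x26254CCA6BA1CAC4.

0x26254CCA6BA1CAC4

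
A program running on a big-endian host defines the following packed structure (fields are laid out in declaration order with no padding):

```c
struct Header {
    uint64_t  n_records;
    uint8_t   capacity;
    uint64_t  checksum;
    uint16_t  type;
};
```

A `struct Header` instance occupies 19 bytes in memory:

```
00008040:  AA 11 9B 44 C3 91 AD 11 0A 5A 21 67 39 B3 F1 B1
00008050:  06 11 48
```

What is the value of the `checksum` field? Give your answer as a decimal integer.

6494585635174723846

`checksum` follows `n_records` (8 B), `capacity` (1 B), so it starts at offset 8 + 1 = 9 and occupies 8 bytes.
Bytes at offsets 9..16: 5A 21 67 39 B3 F1 B1 06.
In big-endian order the high byte comes first in memory.
The bytes are already most-significant first: 0x5A216739B3F1B106.
0x5A216739B3F1B106 = 6494585635174723846.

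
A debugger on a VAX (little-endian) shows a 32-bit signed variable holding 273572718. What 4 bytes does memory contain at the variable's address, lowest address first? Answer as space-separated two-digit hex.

6E 63 4E 10

273572718 in hexadecimal, padded to 32 bits, is 0x104E636E.
Split into bytes (most-significant first): 10 4E 63 6E.
Little-endian: lowest address holds the least-significant byte.
So at ascending addresses the bytes are 6E 63 4E 10.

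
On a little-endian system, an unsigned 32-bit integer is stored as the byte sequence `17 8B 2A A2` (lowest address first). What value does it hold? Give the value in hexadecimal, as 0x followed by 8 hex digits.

Little-endian: lowest address holds the least-significant byte.
Reassemble most-significant byte first: A2 2A 8B 17 → 0xA22A8B17.

0xA22A8B17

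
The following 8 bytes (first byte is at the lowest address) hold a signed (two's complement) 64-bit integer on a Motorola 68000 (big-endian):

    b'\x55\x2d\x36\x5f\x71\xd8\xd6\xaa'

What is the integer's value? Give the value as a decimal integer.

6137621650735683242

Big-endian: lowest address holds the most-significant byte.
The bytes are already most-significant first: 0x552D365F71D8D6AA.
0x552D365F71D8D6AA = 6137621650735683242.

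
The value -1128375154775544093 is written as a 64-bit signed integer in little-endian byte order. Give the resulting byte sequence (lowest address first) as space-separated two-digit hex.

E3 2E 3A 6E C6 34 57 F0

Two's complement of -1128375154775544093 in 64 bits: 1128375154775544093 = 0x0FA8CB3991C5D11D; invert → 0xF05734C66E3A2EE2; add 1 → 0xF05734C66E3A2EE3.
Split into bytes (most-significant first): F0 57 34 C6 6E 3A 2E E3.
Little-endian stores the least-significant byte at the lowest address.
So at ascending addresses the bytes are E3 2E 3A 6E C6 34 57 F0.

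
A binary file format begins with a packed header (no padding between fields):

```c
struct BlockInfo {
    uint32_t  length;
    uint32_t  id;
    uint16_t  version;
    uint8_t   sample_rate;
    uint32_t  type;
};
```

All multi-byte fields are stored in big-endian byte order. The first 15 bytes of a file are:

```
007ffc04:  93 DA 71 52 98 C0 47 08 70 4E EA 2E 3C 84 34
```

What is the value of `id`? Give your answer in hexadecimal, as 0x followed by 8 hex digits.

0x98C04708

`id` follows `length` (4 bytes), so it starts at byte offset 4 and occupies 4 bytes.
Bytes at offsets 4..7: 98 C0 47 08.
Big-endian stores the most-significant byte at the lowest address.
The bytes are already most-significant first: 0x98C04708.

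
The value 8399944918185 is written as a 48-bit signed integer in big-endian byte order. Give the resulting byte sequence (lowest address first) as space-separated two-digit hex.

8399944918185 in hexadecimal, padded to 48 bits, is 0x07A3C3BBA4A9.
Split into bytes (most-significant first): 07 A3 C3 BB A4 A9.
In big-endian order the high byte comes first in memory.
So the memory order matches the most-significant-first order: 07 A3 C3 BB A4 A9.

07 A3 C3 BB A4 A9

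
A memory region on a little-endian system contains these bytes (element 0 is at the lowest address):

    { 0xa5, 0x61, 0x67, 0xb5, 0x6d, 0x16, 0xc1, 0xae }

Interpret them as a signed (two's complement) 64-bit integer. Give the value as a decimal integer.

-5854373380154236507

Little-endian stores the least-significant byte at the lowest address.
Reassemble most-significant byte first: AE C1 16 6D B5 67 61 A5 → 0xAEC1166DB56761A5.
Top bit is set, so as a signed 64-bit value this is 0xAEC1166DB56761A5 − 2^64 = -5854373380154236507.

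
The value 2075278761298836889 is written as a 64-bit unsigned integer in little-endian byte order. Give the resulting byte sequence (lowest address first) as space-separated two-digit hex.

2075278761298836889 in hexadecimal, padded to 64 bits, is 0x1CCCDF09C1213D99.
Split into bytes (most-significant first): 1C CC DF 09 C1 21 3D 99.
Little-endian: lowest address holds the least-significant byte.
So at ascending addresses the bytes are 99 3D 21 C1 09 DF CC 1C.

99 3D 21 C1 09 DF CC 1C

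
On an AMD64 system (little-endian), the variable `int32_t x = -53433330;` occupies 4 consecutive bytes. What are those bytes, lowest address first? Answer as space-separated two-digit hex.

Two's complement of -53433330 in 32 bits: 53433330 = 0x032F53F2; invert → 0xFCD0AC0D; add 1 → 0xFCD0AC0E.
Split into bytes (most-significant first): FC D0 AC 0E.
In little-endian order the low byte comes first in memory.
So at ascending addresses the bytes are 0E AC D0 FC.

0E AC D0 FC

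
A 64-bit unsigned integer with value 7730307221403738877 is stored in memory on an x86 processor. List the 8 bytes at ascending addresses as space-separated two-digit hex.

7730307221403738877 in hexadecimal, padded to 64 bits, is 0x6B479176006822FD.
Split into bytes (most-significant first): 6B 47 91 76 00 68 22 FD.
Little-endian stores the least-significant byte at the lowest address.
So at ascending addresses the bytes are FD 22 68 00 76 91 47 6B.

FD 22 68 00 76 91 47 6B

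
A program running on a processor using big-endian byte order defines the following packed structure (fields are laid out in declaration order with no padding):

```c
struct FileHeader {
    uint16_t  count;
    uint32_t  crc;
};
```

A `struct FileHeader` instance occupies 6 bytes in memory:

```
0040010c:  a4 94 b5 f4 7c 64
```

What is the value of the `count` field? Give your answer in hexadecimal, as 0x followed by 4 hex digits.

`count` is the first field, at byte offset 0, occupying 2 bytes.
Bytes at offsets 0..1: A4 94.
In big-endian order the high byte comes first in memory.
The bytes are already most-significant first: 0xA494.

0xA494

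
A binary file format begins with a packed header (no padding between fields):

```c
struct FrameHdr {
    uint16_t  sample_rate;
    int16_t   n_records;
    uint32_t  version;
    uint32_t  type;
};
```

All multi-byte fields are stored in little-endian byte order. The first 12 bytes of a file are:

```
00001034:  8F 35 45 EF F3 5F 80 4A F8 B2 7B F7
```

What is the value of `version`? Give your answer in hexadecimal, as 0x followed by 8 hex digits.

`version` follows `sample_rate` (2 B), `n_records` (2 B), so it starts at offset 2 + 2 = 4 and occupies 4 bytes.
Bytes at offsets 4..7: F3 5F 80 4A.
Little-endian: lowest address holds the least-significant byte.
Reassemble most-significant byte first: 4A 80 5F F3 → 0x4A805FF3.

0x4A805FF3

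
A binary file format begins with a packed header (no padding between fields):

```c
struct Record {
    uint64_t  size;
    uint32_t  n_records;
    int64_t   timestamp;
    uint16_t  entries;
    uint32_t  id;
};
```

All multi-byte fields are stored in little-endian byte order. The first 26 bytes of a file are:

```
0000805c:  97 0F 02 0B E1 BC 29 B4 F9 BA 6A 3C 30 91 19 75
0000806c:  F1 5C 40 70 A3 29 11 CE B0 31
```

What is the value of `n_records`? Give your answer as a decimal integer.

`n_records` follows `size` (8 bytes), so it starts at byte offset 8 and occupies 4 bytes.
Bytes at offsets 8..11: F9 BA 6A 3C.
Little-endian stores the least-significant byte at the lowest address.
Reassemble most-significant byte first: 3C 6A BA F9 → 0x3C6ABAF9.
0x3C6ABAF9 = 1013627641.

1013627641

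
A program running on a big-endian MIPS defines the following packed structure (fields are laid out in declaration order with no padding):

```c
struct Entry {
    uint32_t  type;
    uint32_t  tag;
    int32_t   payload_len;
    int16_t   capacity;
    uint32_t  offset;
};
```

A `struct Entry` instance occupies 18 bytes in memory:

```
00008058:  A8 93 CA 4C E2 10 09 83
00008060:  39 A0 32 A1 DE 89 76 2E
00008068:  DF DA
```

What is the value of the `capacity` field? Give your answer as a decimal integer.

-8567

`capacity` follows `type` (4 B), `tag` (4 B), `payload_len` (4 B), so it starts at offset 4 + 4 + 4 = 12 and occupies 2 bytes.
Bytes at offsets 12..13: DE 89.
Big-endian stores the most-significant byte at the lowest address.
The bytes are already most-significant first: 0xDE89.
Top bit is set, so as a signed 16-bit value this is 0xDE89 − 2^16 = -8567.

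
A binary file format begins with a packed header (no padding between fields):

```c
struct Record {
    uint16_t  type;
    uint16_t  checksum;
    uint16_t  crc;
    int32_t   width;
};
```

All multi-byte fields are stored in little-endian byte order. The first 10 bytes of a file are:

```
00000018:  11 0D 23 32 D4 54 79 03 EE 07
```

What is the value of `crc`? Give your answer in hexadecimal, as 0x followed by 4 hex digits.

`crc` follows `type` (2 B), `checksum` (2 B), so it starts at offset 2 + 2 = 4 and occupies 2 bytes.
Bytes at offsets 4..5: D4 54.
Little-endian stores the least-significant byte at the lowest address.
Reassemble most-significant byte first: 54 D4 → 0x54D4.

0x54D4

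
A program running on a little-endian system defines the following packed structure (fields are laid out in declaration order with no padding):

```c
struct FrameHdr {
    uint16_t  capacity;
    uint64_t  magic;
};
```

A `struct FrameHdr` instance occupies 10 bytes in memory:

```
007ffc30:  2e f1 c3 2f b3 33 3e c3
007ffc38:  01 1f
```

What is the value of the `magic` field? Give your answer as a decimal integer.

`magic` follows `capacity` (2 bytes), so it starts at byte offset 2 and occupies 8 bytes.
Bytes at offsets 2..9: C3 2F B3 33 3E C3 01 1F.
In little-endian order the low byte comes first in memory.
Reassemble most-significant byte first: 1F 01 C3 3E 33 B3 2F C3 → 0x1F01C33E33B32FC3.
0x1F01C33E33B32FC3 = 2234281562075246531.

2234281562075246531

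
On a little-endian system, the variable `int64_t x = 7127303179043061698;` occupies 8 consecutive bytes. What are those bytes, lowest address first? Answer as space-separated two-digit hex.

C2 BF 5F B1 7A 44 E9 62

7127303179043061698 in hexadecimal, padded to 64 bits, is 0x62E9447AB15FBFC2.
Split into bytes (most-significant first): 62 E9 44 7A B1 5F BF C2.
In little-endian order the low byte comes first in memory.
So at ascending addresses the bytes are C2 BF 5F B1 7A 44 E9 62.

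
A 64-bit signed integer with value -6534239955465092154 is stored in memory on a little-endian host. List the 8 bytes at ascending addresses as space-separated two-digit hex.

Two's complement of -6534239955465092154 in 64 bits: 6534239955465092154 = 0x5AAE489E9EA93C3A; invert → 0xA551B7616156C3C5; add 1 → 0xA551B7616156C3C6.
Split into bytes (most-significant first): A5 51 B7 61 61 56 C3 C6.
Little-endian stores the least-significant byte at the lowest address.
So at ascending addresses the bytes are C6 C3 56 61 61 B7 51 A5.

C6 C3 56 61 61 B7 51 A5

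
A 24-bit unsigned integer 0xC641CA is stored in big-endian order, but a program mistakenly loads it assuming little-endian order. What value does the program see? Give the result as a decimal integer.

13255110

Stored big-endian, the bytes at ascending addresses are C6 41 CA.
Read back as little-endian, the first byte is least significant, giving 0xCA41C6.
0xCA41C6 = 13255110.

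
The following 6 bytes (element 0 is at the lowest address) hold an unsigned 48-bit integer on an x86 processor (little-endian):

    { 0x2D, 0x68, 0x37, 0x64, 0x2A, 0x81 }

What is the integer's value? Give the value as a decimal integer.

In little-endian order the low byte comes first in memory.
Reassemble most-significant byte first: 81 2A 64 37 68 2D → 0x812A6437682D.
0x812A6437682D = 142019069962285.

142019069962285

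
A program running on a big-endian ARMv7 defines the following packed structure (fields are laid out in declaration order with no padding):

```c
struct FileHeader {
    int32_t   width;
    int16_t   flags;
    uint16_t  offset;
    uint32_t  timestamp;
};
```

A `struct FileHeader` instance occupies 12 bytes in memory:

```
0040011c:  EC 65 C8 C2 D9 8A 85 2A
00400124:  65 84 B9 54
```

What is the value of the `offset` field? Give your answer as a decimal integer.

34090

`offset` follows `width` (4 B), `flags` (2 B), so it starts at offset 4 + 2 = 6 and occupies 2 bytes.
Bytes at offsets 6..7: 85 2A.
In big-endian order the high byte comes first in memory.
The bytes are already most-significant first: 0x852A.
0x852A = 34090.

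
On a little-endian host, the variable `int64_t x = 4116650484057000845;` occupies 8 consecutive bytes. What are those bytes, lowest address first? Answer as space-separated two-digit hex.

8D 4B A8 E6 CD 47 21 39

4116650484057000845 in hexadecimal, padded to 64 bits, is 0x392147CDE6A84B8D.
Split into bytes (most-significant first): 39 21 47 CD E6 A8 4B 8D.
Little-endian stores the least-significant byte at the lowest address.
So at ascending addresses the bytes are 8D 4B A8 E6 CD 47 21 39.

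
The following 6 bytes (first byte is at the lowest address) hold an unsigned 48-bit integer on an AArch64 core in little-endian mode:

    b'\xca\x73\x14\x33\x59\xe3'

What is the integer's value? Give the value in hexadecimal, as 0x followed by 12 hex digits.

0xE359331473CA

Little-endian stores the least-significant byte at the lowest address.
Reassemble most-significant byte first: E3 59 33 14 73 CA → 0xE359331473CA.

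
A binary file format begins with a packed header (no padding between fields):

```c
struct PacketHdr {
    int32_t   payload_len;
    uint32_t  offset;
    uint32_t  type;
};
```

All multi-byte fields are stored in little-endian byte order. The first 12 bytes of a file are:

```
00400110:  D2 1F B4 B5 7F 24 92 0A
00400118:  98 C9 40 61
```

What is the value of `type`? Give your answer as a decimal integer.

`type` follows `payload_len` (4 B), `offset` (4 B), so it starts at offset 4 + 4 = 8 and occupies 4 bytes.
Bytes at offsets 8..11: 98 C9 40 61.
Little-endian stores the least-significant byte at the lowest address.
Reassemble most-significant byte first: 61 40 C9 98 → 0x6140C998.
0x6140C998 = 1631635864.

1631635864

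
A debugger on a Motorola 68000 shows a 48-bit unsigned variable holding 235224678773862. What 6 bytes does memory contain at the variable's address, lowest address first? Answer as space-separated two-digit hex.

235224678773862 in hexadecimal, padded to 48 bits, is 0xD5EF836BB466.
Split into bytes (most-significant first): D5 EF 83 6B B4 66.
Big-endian: lowest address holds the most-significant byte.
So the memory order matches the most-significant-first order: D5 EF 83 6B B4 66.

D5 EF 83 6B B4 66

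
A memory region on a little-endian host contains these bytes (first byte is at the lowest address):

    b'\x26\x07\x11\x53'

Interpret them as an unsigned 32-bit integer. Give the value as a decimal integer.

In little-endian order the low byte comes first in memory.
Reassemble most-significant byte first: 53 11 07 26 → 0x53110726.
0x53110726 = 1393624870.

1393624870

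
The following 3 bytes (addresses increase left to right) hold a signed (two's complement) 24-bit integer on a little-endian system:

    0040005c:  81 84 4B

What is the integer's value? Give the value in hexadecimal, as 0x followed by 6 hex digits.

In little-endian order the low byte comes first in memory.
Reassemble most-significant byte first: 4B 84 81 → 0x4B8481.

0x4B8481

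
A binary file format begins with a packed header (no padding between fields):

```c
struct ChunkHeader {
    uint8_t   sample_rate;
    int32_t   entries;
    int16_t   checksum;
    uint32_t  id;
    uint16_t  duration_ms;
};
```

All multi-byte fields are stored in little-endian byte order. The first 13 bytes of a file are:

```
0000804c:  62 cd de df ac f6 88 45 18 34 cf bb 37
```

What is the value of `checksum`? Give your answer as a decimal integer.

`checksum` follows `sample_rate` (1 B), `entries` (4 B), so it starts at offset 1 + 4 = 5 and occupies 2 bytes.
Bytes at offsets 5..6: F6 88.
Little-endian stores the least-significant byte at the lowest address.
Reassemble most-significant byte first: 88 F6 → 0x88F6.
Top bit is set, so as a signed 16-bit value this is 0x88F6 − 2^16 = -30474.

-30474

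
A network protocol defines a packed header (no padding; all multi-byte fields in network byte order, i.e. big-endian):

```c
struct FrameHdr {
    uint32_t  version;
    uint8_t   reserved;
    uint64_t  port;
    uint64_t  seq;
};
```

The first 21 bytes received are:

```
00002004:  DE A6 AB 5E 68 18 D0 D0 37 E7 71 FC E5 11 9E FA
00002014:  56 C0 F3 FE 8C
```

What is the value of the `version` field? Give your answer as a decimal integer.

`version` is the first field, at byte offset 0, occupying 4 bytes.
Bytes at offsets 0..3: DE A6 AB 5E.
In big-endian order the high byte comes first in memory.
The bytes are already most-significant first: 0xDEA6AB5E.
0xDEA6AB5E = 3735464798.

3735464798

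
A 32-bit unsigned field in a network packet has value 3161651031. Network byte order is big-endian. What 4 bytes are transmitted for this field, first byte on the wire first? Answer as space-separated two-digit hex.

BC 72 F7 57

3161651031 in hexadecimal, padded to 32 bits, is 0xBC72F757.
Split into bytes (most-significant first): BC 72 F7 57.
In big-endian order the high byte comes first in memory.
So the memory order matches the most-significant-first order: BC 72 F7 57.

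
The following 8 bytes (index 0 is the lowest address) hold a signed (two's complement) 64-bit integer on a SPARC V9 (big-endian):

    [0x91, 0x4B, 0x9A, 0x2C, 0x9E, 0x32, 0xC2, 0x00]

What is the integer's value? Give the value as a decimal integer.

-7977112798533336576

Big-endian: lowest address holds the most-significant byte.
The bytes are already most-significant first: 0x914B9A2C9E32C200.
Top bit is set, so as a signed 64-bit value this is 0x914B9A2C9E32C200 − 2^64 = -7977112798533336576.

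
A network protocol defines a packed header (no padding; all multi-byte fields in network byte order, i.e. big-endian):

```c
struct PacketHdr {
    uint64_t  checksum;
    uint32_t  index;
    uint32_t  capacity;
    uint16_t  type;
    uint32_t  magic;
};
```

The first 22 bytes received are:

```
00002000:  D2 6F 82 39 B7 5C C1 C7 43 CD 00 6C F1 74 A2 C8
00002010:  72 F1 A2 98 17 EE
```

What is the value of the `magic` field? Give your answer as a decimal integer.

`magic` follows `checksum` (8 B), `index` (4 B), `capacity` (4 B), `type` (2 B), so it starts at offset 8 + 4 + 4 + 2 = 18 and occupies 4 bytes.
Bytes at offsets 18..21: A2 98 17 EE.
Big-endian stores the most-significant byte at the lowest address.
The bytes are already most-significant first: 0xA29817EE.
0xA29817EE = 2727876590.

2727876590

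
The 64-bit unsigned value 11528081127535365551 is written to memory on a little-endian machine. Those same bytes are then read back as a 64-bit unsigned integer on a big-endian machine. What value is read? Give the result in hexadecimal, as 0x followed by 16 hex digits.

0xAF4DA104B5F8FB9F

11528081127535365551 in 64-bit hexadecimal is 0x9FFBF8B504A14DAF.
Stored little-endian, the bytes at ascending addresses are AF 4D A1 04 B5 F8 FB 9F.
Read back as big-endian, the last byte is least significant, giving 0xAF4DA104B5F8FB9F.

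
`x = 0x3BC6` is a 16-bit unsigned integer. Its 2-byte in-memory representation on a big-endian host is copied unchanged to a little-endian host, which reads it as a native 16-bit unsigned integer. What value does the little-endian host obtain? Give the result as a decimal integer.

Stored big-endian, the bytes at ascending addresses are 3B C6.
Read back as little-endian, the first byte is least significant, giving 0xC63B.
0xC63B = 50747.

50747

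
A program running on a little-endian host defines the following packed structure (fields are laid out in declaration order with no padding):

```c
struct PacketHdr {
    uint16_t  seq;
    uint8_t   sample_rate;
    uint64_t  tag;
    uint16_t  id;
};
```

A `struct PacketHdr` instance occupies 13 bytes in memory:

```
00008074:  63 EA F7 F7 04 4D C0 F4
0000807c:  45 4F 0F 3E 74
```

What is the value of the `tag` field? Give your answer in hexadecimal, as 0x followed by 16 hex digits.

`tag` follows `seq` (2 B), `sample_rate` (1 B), so it starts at offset 2 + 1 = 3 and occupies 8 bytes.
Bytes at offsets 3..10: F7 04 4D C0 F4 45 4F 0F.
In little-endian order the low byte comes first in memory.
Reassemble most-significant byte first: 0F 4F 45 F4 C0 4D 04 F7 → 0x0F4F45F4C04D04F7.

0x0F4F45F4C04D04F7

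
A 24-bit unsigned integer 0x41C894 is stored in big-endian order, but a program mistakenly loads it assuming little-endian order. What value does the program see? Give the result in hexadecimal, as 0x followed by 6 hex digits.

Stored big-endian, the bytes at ascending addresses are 41 C8 94.
Read back as little-endian, the first byte is least significant, giving 0x94C841.

0x94C841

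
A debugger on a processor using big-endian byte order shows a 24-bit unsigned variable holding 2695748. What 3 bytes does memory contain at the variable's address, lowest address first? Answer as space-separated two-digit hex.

29 22 44

2695748 in hexadecimal, padded to 24 bits, is 0x292244.
Split into bytes (most-significant first): 29 22 44.
In big-endian order the high byte comes first in memory.
So the memory order matches the most-significant-first order: 29 22 44.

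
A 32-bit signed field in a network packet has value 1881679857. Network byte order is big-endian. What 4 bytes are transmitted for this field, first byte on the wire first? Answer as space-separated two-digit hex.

70 28 27 F1

1881679857 in hexadecimal, padded to 32 bits, is 0x702827F1.
Split into bytes (most-significant first): 70 28 27 F1.
Big-endian stores the most-significant byte at the lowest address.
So the memory order matches the most-significant-first order: 70 28 27 F1.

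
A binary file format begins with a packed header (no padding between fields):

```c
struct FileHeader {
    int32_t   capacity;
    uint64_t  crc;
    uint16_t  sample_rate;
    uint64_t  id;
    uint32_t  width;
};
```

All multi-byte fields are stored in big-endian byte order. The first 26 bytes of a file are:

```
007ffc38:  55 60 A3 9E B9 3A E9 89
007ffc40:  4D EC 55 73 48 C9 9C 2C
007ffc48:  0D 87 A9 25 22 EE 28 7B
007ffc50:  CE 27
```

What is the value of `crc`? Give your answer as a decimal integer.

13347237221593011571

`crc` follows `capacity` (4 bytes), so it starts at byte offset 4 and occupies 8 bytes.
Bytes at offsets 4..11: B9 3A E9 89 4D EC 55 73.
In big-endian order the high byte comes first in memory.
The bytes are already most-significant first: 0xB93AE9894DEC5573.
0xB93AE9894DEC5573 = 13347237221593011571.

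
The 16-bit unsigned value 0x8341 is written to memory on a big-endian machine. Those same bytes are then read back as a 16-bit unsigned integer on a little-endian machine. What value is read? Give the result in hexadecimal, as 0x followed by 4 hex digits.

0x4183

Stored big-endian, the bytes at ascending addresses are 83 41.
Read back as little-endian, the first byte is least significant, giving 0x4183.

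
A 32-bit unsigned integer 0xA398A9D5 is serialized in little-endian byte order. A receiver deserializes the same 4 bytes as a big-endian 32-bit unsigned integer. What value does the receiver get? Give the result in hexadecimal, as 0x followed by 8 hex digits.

Stored little-endian, the bytes at ascending addresses are D5 A9 98 A3.
Read back as big-endian, the last byte is least significant, giving 0xD5A998A3.

0xD5A998A3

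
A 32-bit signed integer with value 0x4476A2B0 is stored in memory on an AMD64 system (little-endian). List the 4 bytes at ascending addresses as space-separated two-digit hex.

Split into bytes (most-significant first): 44 76 A2 B0.
Little-endian stores the least-significant byte at the lowest address.
So at ascending addresses the bytes are B0 A2 76 44.

B0 A2 76 44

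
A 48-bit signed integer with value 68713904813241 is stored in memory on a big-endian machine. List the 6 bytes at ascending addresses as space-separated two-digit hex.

3E 7E B3 E3 34 B9

68713904813241 in hexadecimal, padded to 48 bits, is 0x3E7EB3E334B9.
Split into bytes (most-significant first): 3E 7E B3 E3 34 B9.
In big-endian order the high byte comes first in memory.
So the memory order matches the most-significant-first order: 3E 7E B3 E3 34 B9.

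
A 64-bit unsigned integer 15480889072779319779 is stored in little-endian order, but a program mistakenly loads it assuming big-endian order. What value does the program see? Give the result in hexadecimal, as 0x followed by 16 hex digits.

0xE3D93C26972AD7D6

15480889072779319779 in 64-bit hexadecimal is 0xD6D72A97263CD9E3.
Stored little-endian, the bytes at ascending addresses are E3 D9 3C 26 97 2A D7 D6.
Read back as big-endian, the last byte is least significant, giving 0xE3D93C26972AD7D6.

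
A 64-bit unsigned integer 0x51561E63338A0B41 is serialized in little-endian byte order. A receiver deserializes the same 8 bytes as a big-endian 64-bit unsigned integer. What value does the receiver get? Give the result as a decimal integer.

4686991790520030801

Stored little-endian, the bytes at ascending addresses are 41 0B 8A 33 63 1E 56 51.
Read back as big-endian, the last byte is least significant, giving 0x410B8A33631E5651.
0x410B8A33631E5651 = 4686991790520030801.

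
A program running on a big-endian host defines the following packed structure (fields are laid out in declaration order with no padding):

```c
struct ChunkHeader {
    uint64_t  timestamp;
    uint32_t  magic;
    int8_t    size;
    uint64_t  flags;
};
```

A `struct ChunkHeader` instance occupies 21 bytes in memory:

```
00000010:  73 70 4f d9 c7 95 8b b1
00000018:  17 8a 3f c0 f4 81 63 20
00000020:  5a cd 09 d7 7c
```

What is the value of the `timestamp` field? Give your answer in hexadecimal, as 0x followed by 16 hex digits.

`timestamp` is the first field, at byte offset 0, occupying 8 bytes.
Bytes at offsets 0..7: 73 70 4F D9 C7 95 8B B1.
In big-endian order the high byte comes first in memory.
The bytes are already most-significant first: 0x73704FD9C7958BB1.

0x73704FD9C7958BB1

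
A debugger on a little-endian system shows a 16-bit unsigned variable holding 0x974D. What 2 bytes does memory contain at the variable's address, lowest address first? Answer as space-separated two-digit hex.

4D 97

Split into bytes (most-significant first): 97 4D.
Little-endian: lowest address holds the least-significant byte.
So at ascending addresses the bytes are 4D 97.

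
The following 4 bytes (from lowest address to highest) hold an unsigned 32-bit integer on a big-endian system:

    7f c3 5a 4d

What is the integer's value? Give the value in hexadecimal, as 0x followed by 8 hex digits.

0x7FC35A4D

Big-endian: lowest address holds the most-significant byte.
The bytes are already most-significant first: 0x7FC35A4D.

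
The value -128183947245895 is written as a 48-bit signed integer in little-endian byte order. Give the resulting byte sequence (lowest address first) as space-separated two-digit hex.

Two's complement of -128183947245895 in 48 bits: 128183947245895 = 0x749526A43947; invert → 0x8B6AD95BC6B8; add 1 → 0x8B6AD95BC6B9.
Split into bytes (most-significant first): 8B 6A D9 5B C6 B9.
Little-endian stores the least-significant byte at the lowest address.
So at ascending addresses the bytes are B9 C6 5B D9 6A 8B.

B9 C6 5B D9 6A 8B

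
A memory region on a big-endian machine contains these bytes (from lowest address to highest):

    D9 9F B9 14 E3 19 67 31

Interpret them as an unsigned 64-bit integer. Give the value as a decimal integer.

In big-endian order the high byte comes first in memory.
The bytes are already most-significant first: 0xD99FB914E3196731.
0xD99FB914E3196731 = 15681455926887933745.

15681455926887933745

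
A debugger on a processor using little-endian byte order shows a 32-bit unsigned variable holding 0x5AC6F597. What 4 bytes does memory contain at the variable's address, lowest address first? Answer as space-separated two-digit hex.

97 F5 C6 5A

Split into bytes (most-significant first): 5A C6 F5 97.
Little-endian stores the least-significant byte at the lowest address.
So at ascending addresses the bytes are 97 F5 C6 5A.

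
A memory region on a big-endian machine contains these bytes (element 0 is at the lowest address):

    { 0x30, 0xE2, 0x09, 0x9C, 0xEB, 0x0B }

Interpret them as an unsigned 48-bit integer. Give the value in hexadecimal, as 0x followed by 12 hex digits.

In big-endian order the high byte comes first in memory.
The bytes are already most-significant first: 0x30E2099CEB0B.

0x30E2099CEB0B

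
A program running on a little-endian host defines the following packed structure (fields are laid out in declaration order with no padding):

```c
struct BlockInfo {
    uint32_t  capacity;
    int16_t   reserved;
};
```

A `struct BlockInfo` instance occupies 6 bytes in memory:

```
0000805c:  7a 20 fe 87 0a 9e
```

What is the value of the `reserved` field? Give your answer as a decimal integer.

`reserved` follows `capacity` (4 bytes), so it starts at byte offset 4 and occupies 2 bytes.
Bytes at offsets 4..5: 0A 9E.
In little-endian order the low byte comes first in memory.
Reassemble most-significant byte first: 9E 0A → 0x9E0A.
Top bit is set, so as a signed 16-bit value this is 0x9E0A − 2^16 = -25078.

-25078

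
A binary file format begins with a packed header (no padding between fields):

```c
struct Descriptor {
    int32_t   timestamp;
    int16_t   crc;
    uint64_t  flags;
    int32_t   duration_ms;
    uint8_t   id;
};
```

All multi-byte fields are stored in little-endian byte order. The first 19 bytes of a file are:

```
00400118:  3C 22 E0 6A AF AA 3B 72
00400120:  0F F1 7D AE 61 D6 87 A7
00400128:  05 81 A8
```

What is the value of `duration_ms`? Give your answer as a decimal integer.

-2130335865

`duration_ms` follows `timestamp` (4 B), `crc` (2 B), `flags` (8 B), so it starts at offset 4 + 2 + 8 = 14 and occupies 4 bytes.
Bytes at offsets 14..17: 87 A7 05 81.
Little-endian: lowest address holds the least-significant byte.
Reassemble most-significant byte first: 81 05 A7 87 → 0x8105A787.
Top bit is set, so as a signed 32-bit value this is 0x8105A787 − 2^32 = -2130335865.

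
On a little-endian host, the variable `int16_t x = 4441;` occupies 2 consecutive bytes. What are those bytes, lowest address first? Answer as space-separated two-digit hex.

4441 in hexadecimal, padded to 16 bits, is 0x1159.
Split into bytes (most-significant first): 11 59.
Little-endian: lowest address holds the least-significant byte.
So at ascending addresses the bytes are 59 11.

59 11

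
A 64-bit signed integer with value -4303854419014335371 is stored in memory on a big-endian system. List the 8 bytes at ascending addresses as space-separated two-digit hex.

Two's complement of -4303854419014335371 in 64 bits: 4303854419014335371 = 0x3BBA5CCA92583B8B; invert → 0xC445A3356DA7C474; add 1 → 0xC445A3356DA7C475.
Split into bytes (most-significant first): C4 45 A3 35 6D A7 C4 75.
In big-endian order the high byte comes first in memory.
So the memory order matches the most-significant-first order: C4 45 A3 35 6D A7 C4 75.

C4 45 A3 35 6D A7 C4 75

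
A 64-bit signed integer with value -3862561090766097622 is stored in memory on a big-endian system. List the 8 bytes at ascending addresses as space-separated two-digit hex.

Two's complement of -3862561090766097622 in 64 bits: 3862561090766097622 = 0x359A92D8EA5BCCD6; invert → 0xCA656D2715A43329; add 1 → 0xCA656D2715A4332A.
Split into bytes (most-significant first): CA 65 6D 27 15 A4 33 2A.
Big-endian stores the most-significant byte at the lowest address.
So the memory order matches the most-significant-first order: CA 65 6D 27 15 A4 33 2A.

CA 65 6D 27 15 A4 33 2A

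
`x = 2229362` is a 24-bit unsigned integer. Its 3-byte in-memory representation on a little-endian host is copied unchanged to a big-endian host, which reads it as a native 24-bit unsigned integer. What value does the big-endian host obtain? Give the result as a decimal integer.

7472162

2229362 in 24-bit hexadecimal is 0x220472.
Stored little-endian, the bytes at ascending addresses are 72 04 22.
Read back as big-endian, the last byte is least significant, giving 0x720422.
0x720422 = 7472162.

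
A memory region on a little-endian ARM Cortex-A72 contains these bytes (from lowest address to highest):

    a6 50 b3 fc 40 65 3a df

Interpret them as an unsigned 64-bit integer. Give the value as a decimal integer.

16085280348899070118

Little-endian stores the least-significant byte at the lowest address.
Reassemble most-significant byte first: DF 3A 65 40 FC B3 50 A6 → 0xDF3A6540FCB350A6.
0xDF3A6540FCB350A6 = 16085280348899070118.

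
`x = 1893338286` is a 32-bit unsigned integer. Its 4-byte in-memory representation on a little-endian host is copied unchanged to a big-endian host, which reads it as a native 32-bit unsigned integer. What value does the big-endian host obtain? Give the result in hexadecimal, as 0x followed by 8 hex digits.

1893338286 in 32-bit hexadecimal is 0x70DA0CAE.
Stored little-endian, the bytes at ascending addresses are AE 0C DA 70.
Read back as big-endian, the last byte is least significant, giving 0xAE0CDA70.

0xAE0CDA70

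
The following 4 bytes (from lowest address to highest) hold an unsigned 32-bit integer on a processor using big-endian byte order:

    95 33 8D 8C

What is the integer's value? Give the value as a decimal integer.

In big-endian order the high byte comes first in memory.
The bytes are already most-significant first: 0x95338D8C.
0x95338D8C = 2503183756.

2503183756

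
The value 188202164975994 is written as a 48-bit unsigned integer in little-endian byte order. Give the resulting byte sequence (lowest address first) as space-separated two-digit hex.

7A 79 30 3B 2B AB

188202164975994 in hexadecimal, padded to 48 bits, is 0xAB2B3B30797A.
Split into bytes (most-significant first): AB 2B 3B 30 79 7A.
Little-endian: lowest address holds the least-significant byte.
So at ascending addresses the bytes are 7A 79 30 3B 2B AB.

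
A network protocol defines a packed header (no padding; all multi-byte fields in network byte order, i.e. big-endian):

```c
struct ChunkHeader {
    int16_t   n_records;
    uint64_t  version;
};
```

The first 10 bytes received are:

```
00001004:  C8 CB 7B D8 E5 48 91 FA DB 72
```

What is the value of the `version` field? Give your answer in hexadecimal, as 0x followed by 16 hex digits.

0x7BD8E54891FADB72

`version` follows `n_records` (2 bytes), so it starts at byte offset 2 and occupies 8 bytes.
Bytes at offsets 2..9: 7B D8 E5 48 91 FA DB 72.
Big-endian: lowest address holds the most-significant byte.
The bytes are already most-significant first: 0x7BD8E54891FADB72.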